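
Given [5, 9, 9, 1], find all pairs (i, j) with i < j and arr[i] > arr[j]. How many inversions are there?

Finding inversions in [5, 9, 9, 1]:

(0, 3): arr[0]=5 > arr[3]=1
(1, 3): arr[1]=9 > arr[3]=1
(2, 3): arr[2]=9 > arr[3]=1

Total inversions: 3

The array has 3 inversion(s): (0,3), (1,3), (2,3). Each pair (i,j) satisfies i < j and arr[i] > arr[j].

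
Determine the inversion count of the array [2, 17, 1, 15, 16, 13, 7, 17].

Finding inversions in [2, 17, 1, 15, 16, 13, 7, 17]:

(0, 2): arr[0]=2 > arr[2]=1
(1, 2): arr[1]=17 > arr[2]=1
(1, 3): arr[1]=17 > arr[3]=15
(1, 4): arr[1]=17 > arr[4]=16
(1, 5): arr[1]=17 > arr[5]=13
(1, 6): arr[1]=17 > arr[6]=7
(3, 5): arr[3]=15 > arr[5]=13
(3, 6): arr[3]=15 > arr[6]=7
(4, 5): arr[4]=16 > arr[5]=13
(4, 6): arr[4]=16 > arr[6]=7
(5, 6): arr[5]=13 > arr[6]=7

Total inversions: 11

The array has 11 inversion(s): (0,2), (1,2), (1,3), (1,4), (1,5), (1,6), (3,5), (3,6), (4,5), (4,6), (5,6). Each pair (i,j) satisfies i < j and arr[i] > arr[j].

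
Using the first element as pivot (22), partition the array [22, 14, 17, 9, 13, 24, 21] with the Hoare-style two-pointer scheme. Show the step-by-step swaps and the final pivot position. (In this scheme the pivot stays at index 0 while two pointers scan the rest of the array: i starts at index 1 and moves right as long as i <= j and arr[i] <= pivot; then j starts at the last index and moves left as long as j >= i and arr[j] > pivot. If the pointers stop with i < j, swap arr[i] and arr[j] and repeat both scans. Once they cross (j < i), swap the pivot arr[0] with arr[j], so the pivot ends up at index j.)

Hoare-style two-pointer partition with pivot = 22:

Initial array: [22, 14, 17, 9, 13, 24, 21]

Pointers start at i = 1, j = 6.
i stops at index 5 (arr[5]=24 > 22), j stops at index 6 (arr[6]=21 <= 22): swap arr[5] and arr[6], array becomes [22, 14, 17, 9, 13, 21, 24]
i ends at 6, j ends at 5: the pointers have crossed (j < i), so scanning stops.

Swap pivot arr[0] with arr[5] to place pivot at position 5: [21, 14, 17, 9, 13, 22, 24]
Pivot position: 5

After partitioning with pivot 22, the array becomes [21, 14, 17, 9, 13, 22, 24]. The pivot is placed at index 5. All elements to the left of the pivot are <= 22, and all elements to the right are > 22.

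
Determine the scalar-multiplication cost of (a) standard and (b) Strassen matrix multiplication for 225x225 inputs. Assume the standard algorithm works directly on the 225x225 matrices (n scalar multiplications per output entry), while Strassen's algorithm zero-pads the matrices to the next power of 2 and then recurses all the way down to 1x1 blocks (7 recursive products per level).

Matrix multiplication for 225x225 matrices:

Strassen's algorithm requires power-of-2 dimensions. Pad 225x225 to 256x256 (next power of 2).

Standard algorithm: 225^3 = 11390625 multiplications
Strassen's algorithm: 7^(log2(256)) = 7^8 = 5764801 multiplications
Savings: 11390625 - 5764801 = 5625824 multiplications

Standard: 11390625 multiplications (225^3). Strassen: 5764801 multiplications (7^8, after padding to 256x256). Strassen reduces 8 recursive multiplications to 7 at each level.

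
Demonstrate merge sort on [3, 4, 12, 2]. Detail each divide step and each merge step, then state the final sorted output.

Merge sort trace:

Split: [3, 4, 12, 2] -> [3, 4] and [12, 2]
  Split: [3, 4] -> [3] and [4]
  Merge: [3] + [4] -> [3, 4]
  Split: [12, 2] -> [12] and [2]
  Merge: [12] + [2] -> [2, 12]
Merge: [3, 4] + [2, 12] -> [2, 3, 4, 12]

Final sorted array: [2, 3, 4, 12]

The merge sort proceeds by recursively splitting the array and merging sorted halves.
After all merges, the sorted array is [2, 3, 4, 12].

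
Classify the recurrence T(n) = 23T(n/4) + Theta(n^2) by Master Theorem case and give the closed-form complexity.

Master Theorem for T(n) = 23T(n/4) + O(n^2):

a = 23, b = 4, c = 2
log_b(a) = log_4(23) = 2.2618

Case 1: c = 2 < log_4(23) = 2.2618
T(n) = O(n^(log_4 23))

For T(n) = 23T(n/4) + O(n^2): log_4(23) = 2.2618. This is Case 1 of the Master Theorem (c < log_b(a), work dominated by leaves), giving O(n^(log_4 23)).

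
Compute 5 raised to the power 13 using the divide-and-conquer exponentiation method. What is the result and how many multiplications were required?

Computing 5^13 by squaring (build up from 5^1; each line after the first costs one multiplication):

5^1 = 5
5^2 = (5^1)^2 = 5^2 = 25
5^3 = 5 * 5^2 = 5 * 25 = 125
5^6 = (5^3)^2 = 125^2 = 15625
5^12 = (5^6)^2 = 15625^2 = 244140625
5^13 = 5 * 5^12 = 5 * 244140625 = 1220703125

Result: 1220703125
Multiplications needed: 5 (5 lines after 5^1)

5^13 = 1220703125. Using exponentiation by squaring, this requires 5 multiplications. The key idea: if the exponent is even, square the half-power; if odd, multiply by the base once.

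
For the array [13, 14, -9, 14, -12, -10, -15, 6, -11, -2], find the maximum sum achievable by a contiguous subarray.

Using Kadane's algorithm on [13, 14, -9, 14, -12, -10, -15, 6, -11, -2]:

Scanning through the array:
Position 1 (value 14): max_ending_here = 27, max_so_far = 27
Position 2 (value -9): max_ending_here = 18, max_so_far = 27
Position 3 (value 14): max_ending_here = 32, max_so_far = 32
Position 4 (value -12): max_ending_here = 20, max_so_far = 32
Position 5 (value -10): max_ending_here = 10, max_so_far = 32
Position 6 (value -15): max_ending_here = -5, max_so_far = 32
Position 7 (value 6): max_ending_here = 6, max_so_far = 32
Position 8 (value -11): max_ending_here = -5, max_so_far = 32
Position 9 (value -2): max_ending_here = -2, max_so_far = 32

Maximum subarray: [13, 14, -9, 14]
Maximum sum: 32

The maximum subarray is [13, 14, -9, 14] with sum 32. This subarray runs from index 0 to index 3.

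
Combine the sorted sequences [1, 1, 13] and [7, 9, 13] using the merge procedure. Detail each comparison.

Merging process:

Compare 1 vs 7: take 1 from left. Merged: [1]
Compare 1 vs 7: take 1 from left. Merged: [1, 1]
Compare 13 vs 7: take 7 from right. Merged: [1, 1, 7]
Compare 13 vs 9: take 9 from right. Merged: [1, 1, 7, 9]
Compare 13 vs 13: take 13 from left. Merged: [1, 1, 7, 9, 13]
Append remaining from right: [13]. Merged: [1, 1, 7, 9, 13, 13]

Final merged array: [1, 1, 7, 9, 13, 13]
Total comparisons: 5

The merged array is [1, 1, 7, 9, 13, 13], requiring 5 comparisons. The merge step runs in O(n) time where n is the total number of elements.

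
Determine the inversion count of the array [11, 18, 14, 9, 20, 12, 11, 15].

Finding inversions in [11, 18, 14, 9, 20, 12, 11, 15]:

(0, 3): arr[0]=11 > arr[3]=9
(1, 2): arr[1]=18 > arr[2]=14
(1, 3): arr[1]=18 > arr[3]=9
(1, 5): arr[1]=18 > arr[5]=12
(1, 6): arr[1]=18 > arr[6]=11
(1, 7): arr[1]=18 > arr[7]=15
(2, 3): arr[2]=14 > arr[3]=9
(2, 5): arr[2]=14 > arr[5]=12
(2, 6): arr[2]=14 > arr[6]=11
(4, 5): arr[4]=20 > arr[5]=12
(4, 6): arr[4]=20 > arr[6]=11
(4, 7): arr[4]=20 > arr[7]=15
(5, 6): arr[5]=12 > arr[6]=11

Total inversions: 13

The array has 13 inversion(s): (0,3), (1,2), (1,3), (1,5), (1,6), (1,7), (2,3), (2,5), (2,6), (4,5), (4,6), (4,7), (5,6). Each pair (i,j) satisfies i < j and arr[i] > arr[j].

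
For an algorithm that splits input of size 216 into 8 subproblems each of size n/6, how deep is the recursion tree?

For divide and conquer with division factor 6:

Problem sizes at each level:
Level 0: 216
Level 1: 36
Level 2: 6
Level 3: 1

The root is level 0 and the size-1 base case is level 3 (the tree spans levels 0 through 3, i.e. 4 levels counting the root), so the depth is the number of divisions: log_6(216) = 3

The recursion tree depth is log_6(216) = 3. At each level, the problem size is divided by 6, so it takes 3 divisions to reduce to a base case of size 1. The algorithm makes 8 recursive calls at each level.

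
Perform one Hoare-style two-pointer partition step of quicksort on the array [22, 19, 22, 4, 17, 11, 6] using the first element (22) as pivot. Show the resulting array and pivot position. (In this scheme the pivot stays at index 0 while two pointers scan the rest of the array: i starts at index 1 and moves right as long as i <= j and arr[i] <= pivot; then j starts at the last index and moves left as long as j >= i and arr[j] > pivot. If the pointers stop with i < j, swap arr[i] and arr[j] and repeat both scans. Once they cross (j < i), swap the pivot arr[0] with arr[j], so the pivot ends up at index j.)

Hoare-style two-pointer partition with pivot = 22:

Initial array: [22, 19, 22, 4, 17, 11, 6]

Pointers start at i = 1, j = 6.
i ends at 7, j ends at 6: the pointers have crossed (j < i), so scanning stops.

Swap pivot arr[0] with arr[6] to place pivot at position 6: [6, 19, 22, 4, 17, 11, 22]
Pivot position: 6

After partitioning with pivot 22, the array becomes [6, 19, 22, 4, 17, 11, 22]. The pivot is placed at index 6. All elements to the left of the pivot are <= 22, and all elements to the right are > 22.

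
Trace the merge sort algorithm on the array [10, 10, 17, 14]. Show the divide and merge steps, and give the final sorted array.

Merge sort trace:

Split: [10, 10, 17, 14] -> [10, 10] and [17, 14]
  Split: [10, 10] -> [10] and [10]
  Merge: [10] + [10] -> [10, 10]
  Split: [17, 14] -> [17] and [14]
  Merge: [17] + [14] -> [14, 17]
Merge: [10, 10] + [14, 17] -> [10, 10, 14, 17]

Final sorted array: [10, 10, 14, 17]

The merge sort proceeds by recursively splitting the array and merging sorted halves.
After all merges, the sorted array is [10, 10, 14, 17].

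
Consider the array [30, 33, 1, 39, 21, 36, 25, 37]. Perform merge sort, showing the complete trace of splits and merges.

Merge sort trace:

Split: [30, 33, 1, 39, 21, 36, 25, 37] -> [30, 33, 1, 39] and [21, 36, 25, 37]
  Split: [30, 33, 1, 39] -> [30, 33] and [1, 39]
    Split: [30, 33] -> [30] and [33]
    Merge: [30] + [33] -> [30, 33]
    Split: [1, 39] -> [1] and [39]
    Merge: [1] + [39] -> [1, 39]
  Merge: [30, 33] + [1, 39] -> [1, 30, 33, 39]
  Split: [21, 36, 25, 37] -> [21, 36] and [25, 37]
    Split: [21, 36] -> [21] and [36]
    Merge: [21] + [36] -> [21, 36]
    Split: [25, 37] -> [25] and [37]
    Merge: [25] + [37] -> [25, 37]
  Merge: [21, 36] + [25, 37] -> [21, 25, 36, 37]
Merge: [1, 30, 33, 39] + [21, 25, 36, 37] -> [1, 21, 25, 30, 33, 36, 37, 39]

Final sorted array: [1, 21, 25, 30, 33, 36, 37, 39]

The merge sort proceeds by recursively splitting the array and merging sorted halves.
After all merges, the sorted array is [1, 21, 25, 30, 33, 36, 37, 39].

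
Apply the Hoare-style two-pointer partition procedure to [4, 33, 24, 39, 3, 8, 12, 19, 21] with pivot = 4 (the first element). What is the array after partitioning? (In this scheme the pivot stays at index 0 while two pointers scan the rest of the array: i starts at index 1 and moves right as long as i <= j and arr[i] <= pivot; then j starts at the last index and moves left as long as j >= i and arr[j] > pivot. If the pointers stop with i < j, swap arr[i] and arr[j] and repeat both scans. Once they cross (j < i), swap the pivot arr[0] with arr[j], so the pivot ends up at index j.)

Hoare-style two-pointer partition with pivot = 4:

Initial array: [4, 33, 24, 39, 3, 8, 12, 19, 21]

Pointers start at i = 1, j = 8.
i stops at index 1 (arr[1]=33 > 4), j stops at index 4 (arr[4]=3 <= 4): swap arr[1] and arr[4], array becomes [4, 3, 24, 39, 33, 8, 12, 19, 21]
i ends at 2, j ends at 1: the pointers have crossed (j < i), so scanning stops.

Swap pivot arr[0] with arr[1] to place pivot at position 1: [3, 4, 24, 39, 33, 8, 12, 19, 21]
Pivot position: 1

After partitioning with pivot 4, the array becomes [3, 4, 24, 39, 33, 8, 12, 19, 21]. The pivot is placed at index 1. All elements to the left of the pivot are <= 4, and all elements to the right are > 4.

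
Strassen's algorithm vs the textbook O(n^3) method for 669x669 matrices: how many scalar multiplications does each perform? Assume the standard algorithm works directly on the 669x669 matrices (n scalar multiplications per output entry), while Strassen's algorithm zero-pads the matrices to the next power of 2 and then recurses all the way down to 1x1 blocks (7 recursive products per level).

Matrix multiplication for 669x669 matrices:

Strassen's algorithm requires power-of-2 dimensions. Pad 669x669 to 1024x1024 (next power of 2).

Standard algorithm: 669^3 = 299418309 multiplications
Strassen's algorithm: 7^(log2(1024)) = 7^10 = 282475249 multiplications
Savings: 299418309 - 282475249 = 16943060 multiplications

Standard: 299418309 multiplications (669^3). Strassen: 282475249 multiplications (7^10, after padding to 1024x1024). Strassen reduces 8 recursive multiplications to 7 at each level.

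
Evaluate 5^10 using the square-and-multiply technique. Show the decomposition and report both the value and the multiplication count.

Computing 5^10 by squaring (build up from 5^1; each line after the first costs one multiplication):

5^1 = 5
5^2 = (5^1)^2 = 5^2 = 25
5^4 = (5^2)^2 = 25^2 = 625
5^5 = 5 * 5^4 = 5 * 625 = 3125
5^10 = (5^5)^2 = 3125^2 = 9765625

Result: 9765625
Multiplications needed: 4 (4 lines after 5^1)

5^10 = 9765625. Using exponentiation by squaring, this requires 4 multiplications. The key idea: if the exponent is even, square the half-power; if odd, multiply by the base once.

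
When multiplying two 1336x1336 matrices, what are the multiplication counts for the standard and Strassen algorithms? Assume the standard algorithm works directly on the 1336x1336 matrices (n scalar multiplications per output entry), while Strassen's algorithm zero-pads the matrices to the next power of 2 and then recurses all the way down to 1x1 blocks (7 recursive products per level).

Matrix multiplication for 1336x1336 matrices:

Strassen's algorithm requires power-of-2 dimensions. Pad 1336x1336 to 2048x2048 (next power of 2).

Standard algorithm: 1336^3 = 2384621056 multiplications
Strassen's algorithm: 7^(log2(2048)) = 7^11 = 1977326743 multiplications
Savings: 2384621056 - 1977326743 = 407294313 multiplications

Standard: 2384621056 multiplications (1336^3). Strassen: 1977326743 multiplications (7^11, after padding to 2048x2048). Strassen reduces 8 recursive multiplications to 7 at each level.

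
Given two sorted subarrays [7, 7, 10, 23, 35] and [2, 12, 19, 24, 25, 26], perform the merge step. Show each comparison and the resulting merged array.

Merging process:

Compare 7 vs 2: take 2 from right. Merged: [2]
Compare 7 vs 12: take 7 from left. Merged: [2, 7]
Compare 7 vs 12: take 7 from left. Merged: [2, 7, 7]
Compare 10 vs 12: take 10 from left. Merged: [2, 7, 7, 10]
Compare 23 vs 12: take 12 from right. Merged: [2, 7, 7, 10, 12]
Compare 23 vs 19: take 19 from right. Merged: [2, 7, 7, 10, 12, 19]
Compare 23 vs 24: take 23 from left. Merged: [2, 7, 7, 10, 12, 19, 23]
Compare 35 vs 24: take 24 from right. Merged: [2, 7, 7, 10, 12, 19, 23, 24]
Compare 35 vs 25: take 25 from right. Merged: [2, 7, 7, 10, 12, 19, 23, 24, 25]
Compare 35 vs 26: take 26 from right. Merged: [2, 7, 7, 10, 12, 19, 23, 24, 25, 26]
Append remaining from left: [35]. Merged: [2, 7, 7, 10, 12, 19, 23, 24, 25, 26, 35]

Final merged array: [2, 7, 7, 10, 12, 19, 23, 24, 25, 26, 35]
Total comparisons: 10

The merged array is [2, 7, 7, 10, 12, 19, 23, 24, 25, 26, 35], requiring 10 comparisons. The merge step runs in O(n) time where n is the total number of elements.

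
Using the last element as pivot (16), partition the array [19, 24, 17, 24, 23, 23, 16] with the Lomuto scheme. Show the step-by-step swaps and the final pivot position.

Lomuto partition with pivot = 16:

Initial array: [19, 24, 17, 24, 23, 23, 16]

arr[0]=19 > 16: no swap
arr[1]=24 > 16: no swap
arr[2]=17 > 16: no swap
arr[3]=24 > 16: no swap
arr[4]=23 > 16: no swap
arr[5]=23 > 16: no swap

Place pivot at position 0: [16, 24, 17, 24, 23, 23, 19]
Pivot position: 0

After partitioning with pivot 16, the array becomes [16, 24, 17, 24, 23, 23, 19]. The pivot is placed at index 0. All elements to the left of the pivot are <= 16, and all elements to the right are > 16.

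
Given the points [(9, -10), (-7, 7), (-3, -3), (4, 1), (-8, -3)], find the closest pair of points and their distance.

Computing all pairwise distances among 5 points:

d((9, -10), (-7, 7)) = 23.3452
d((9, -10), (-3, -3)) = 13.8924
d((9, -10), (4, 1)) = 12.083
d((9, -10), (-8, -3)) = 18.3848
d((-7, 7), (-3, -3)) = 10.7703
d((-7, 7), (4, 1)) = 12.53
d((-7, 7), (-8, -3)) = 10.0499
d((-3, -3), (4, 1)) = 8.0623
d((-3, -3), (-8, -3)) = 5.0 <-- minimum
d((4, 1), (-8, -3)) = 12.6491

Closest pair: (-3, -3) and (-8, -3) with distance 5.0

The closest pair is (-3, -3) and (-8, -3) with Euclidean distance 5.0. For 5 points, brute-force pairwise comparison is shown above. For large n, the divide-and-conquer algorithm (sort by x, recurse on halves, check the dividing strip) achieves O(n log n).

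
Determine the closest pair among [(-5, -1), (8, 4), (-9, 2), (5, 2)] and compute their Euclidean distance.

Computing all pairwise distances among 4 points:

d((-5, -1), (8, 4)) = 13.9284
d((-5, -1), (-9, 2)) = 5.0
d((-5, -1), (5, 2)) = 10.4403
d((8, 4), (-9, 2)) = 17.1172
d((8, 4), (5, 2)) = 3.6056 <-- minimum
d((-9, 2), (5, 2)) = 14.0

Closest pair: (8, 4) and (5, 2) with distance 3.6056

The closest pair is (8, 4) and (5, 2) with Euclidean distance 3.6056. For 4 points, brute-force pairwise comparison is shown above. For large n, the divide-and-conquer algorithm (sort by x, recurse on halves, check the dividing strip) achieves O(n log n).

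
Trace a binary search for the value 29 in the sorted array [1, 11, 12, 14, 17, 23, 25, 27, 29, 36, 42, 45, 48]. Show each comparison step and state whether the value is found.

Binary search for 29 in [1, 11, 12, 14, 17, 23, 25, 27, 29, 36, 42, 45, 48]:

lo=0, hi=12, mid=6, arr[mid]=25 -> 25 < 29, search right half
lo=7, hi=12, mid=9, arr[mid]=36 -> 36 > 29, search left half
lo=7, hi=8, mid=7, arr[mid]=27 -> 27 < 29, search right half
lo=8, hi=8, mid=8, arr[mid]=29 -> Found target at index 8!

Binary search finds 29 at index 8 after 4 comparisons. The search repeatedly halves the search space by comparing with the middle element.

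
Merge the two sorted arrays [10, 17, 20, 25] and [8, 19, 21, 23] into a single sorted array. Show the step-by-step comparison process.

Merging process:

Compare 10 vs 8: take 8 from right. Merged: [8]
Compare 10 vs 19: take 10 from left. Merged: [8, 10]
Compare 17 vs 19: take 17 from left. Merged: [8, 10, 17]
Compare 20 vs 19: take 19 from right. Merged: [8, 10, 17, 19]
Compare 20 vs 21: take 20 from left. Merged: [8, 10, 17, 19, 20]
Compare 25 vs 21: take 21 from right. Merged: [8, 10, 17, 19, 20, 21]
Compare 25 vs 23: take 23 from right. Merged: [8, 10, 17, 19, 20, 21, 23]
Append remaining from left: [25]. Merged: [8, 10, 17, 19, 20, 21, 23, 25]

Final merged array: [8, 10, 17, 19, 20, 21, 23, 25]
Total comparisons: 7

The merged array is [8, 10, 17, 19, 20, 21, 23, 25], requiring 7 comparisons. The merge step runs in O(n) time where n is the total number of elements.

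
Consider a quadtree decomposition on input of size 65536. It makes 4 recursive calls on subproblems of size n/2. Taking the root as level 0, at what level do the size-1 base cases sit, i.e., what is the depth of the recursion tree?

For divide and conquer with division factor 2:

Problem sizes at each level:
Level 0: 65536
Level 1: 32768
Level 2: 16384
Level 3: 8192
Level 4: 4096
Level 5: 2048
Level 6: 1024
Level 7: 512
Level 8: 256
Level 9: 128
Level 10: 64
Level 11: 32
Level 12: 16
Level 13: 8
Level 14: 4
Level 15: 2
Level 16: 1

The root is level 0 and the size-1 base case is level 16 (the tree spans levels 0 through 16, i.e. 17 levels counting the root), so the depth is the number of divisions: log_2(65536) = 16

The recursion tree depth is log_2(65536) = 16. At each level, the problem size is divided by 2, so it takes 16 divisions to reduce to a base case of size 1. The algorithm makes 4 recursive calls at each level.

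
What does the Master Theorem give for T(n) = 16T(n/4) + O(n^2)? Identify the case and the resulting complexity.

Master Theorem for T(n) = 16T(n/4) + O(n^2):

a = 16, b = 4, c = 2
log_b(a) = log_4(16) = 2.0000

Case 2: c = 2 = log_4(16) = 2.0000
T(n) = O(n^2 log n) = O(n^2 log n)

For T(n) = 16T(n/4) + O(n^2): log_4(16) = 2.0000. This is Case 2 of the Master Theorem (c = log_b(a), equal work at all levels), giving O(n^2 log n).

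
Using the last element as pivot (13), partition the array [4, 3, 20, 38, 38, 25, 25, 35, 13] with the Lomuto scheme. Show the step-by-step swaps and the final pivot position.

Lomuto partition with pivot = 13:

Initial array: [4, 3, 20, 38, 38, 25, 25, 35, 13]

arr[0]=4 <= 13: swap with position 0, array becomes [4, 3, 20, 38, 38, 25, 25, 35, 13]
arr[1]=3 <= 13: swap with position 1, array becomes [4, 3, 20, 38, 38, 25, 25, 35, 13]
arr[2]=20 > 13: no swap
arr[3]=38 > 13: no swap
arr[4]=38 > 13: no swap
arr[5]=25 > 13: no swap
arr[6]=25 > 13: no swap
arr[7]=35 > 13: no swap

Place pivot at position 2: [4, 3, 13, 38, 38, 25, 25, 35, 20]
Pivot position: 2

After partitioning with pivot 13, the array becomes [4, 3, 13, 38, 38, 25, 25, 35, 20]. The pivot is placed at index 2. All elements to the left of the pivot are <= 13, and all elements to the right are > 13.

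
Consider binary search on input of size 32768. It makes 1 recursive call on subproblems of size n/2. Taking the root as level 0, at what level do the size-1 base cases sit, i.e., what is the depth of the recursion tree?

For divide and conquer with division factor 2:

Problem sizes at each level:
Level 0: 32768
Level 1: 16384
Level 2: 8192
Level 3: 4096
Level 4: 2048
Level 5: 1024
Level 6: 512
Level 7: 256
Level 8: 128
Level 9: 64
Level 10: 32
Level 11: 16
Level 12: 8
Level 13: 4
Level 14: 2
Level 15: 1

The root is level 0 and the size-1 base case is level 15 (the tree spans levels 0 through 15, i.e. 16 levels counting the root), so the depth is the number of divisions: log_2(32768) = 15

The recursion tree depth is log_2(32768) = 15. At each level, the problem size is divided by 2, so it takes 15 divisions to reduce to a base case of size 1. The algorithm makes 1 recursive call at each level.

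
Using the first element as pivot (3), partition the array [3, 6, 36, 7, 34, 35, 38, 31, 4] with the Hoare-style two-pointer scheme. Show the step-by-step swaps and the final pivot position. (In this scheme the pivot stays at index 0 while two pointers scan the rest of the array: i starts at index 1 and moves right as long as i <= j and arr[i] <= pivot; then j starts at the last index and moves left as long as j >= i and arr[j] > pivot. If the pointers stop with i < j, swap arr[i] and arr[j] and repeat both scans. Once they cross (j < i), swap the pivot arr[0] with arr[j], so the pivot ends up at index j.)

Hoare-style two-pointer partition with pivot = 3:

Initial array: [3, 6, 36, 7, 34, 35, 38, 31, 4]

Pointers start at i = 1, j = 8.
i ends at 1, j ends at 0: the pointers have crossed (j < i), so scanning stops.

j = 0, so swapping arr[0] with arr[j] leaves the pivot at position 0: [3, 6, 36, 7, 34, 35, 38, 31, 4]
Pivot position: 0

After partitioning with pivot 3, the array becomes [3, 6, 36, 7, 34, 35, 38, 31, 4]. The pivot is placed at index 0. All elements to the left of the pivot are <= 3, and all elements to the right are > 3.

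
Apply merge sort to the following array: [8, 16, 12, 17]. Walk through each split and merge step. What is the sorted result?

Merge sort trace:

Split: [8, 16, 12, 17] -> [8, 16] and [12, 17]
  Split: [8, 16] -> [8] and [16]
  Merge: [8] + [16] -> [8, 16]
  Split: [12, 17] -> [12] and [17]
  Merge: [12] + [17] -> [12, 17]
Merge: [8, 16] + [12, 17] -> [8, 12, 16, 17]

Final sorted array: [8, 12, 16, 17]

The merge sort proceeds by recursively splitting the array and merging sorted halves.
After all merges, the sorted array is [8, 12, 16, 17].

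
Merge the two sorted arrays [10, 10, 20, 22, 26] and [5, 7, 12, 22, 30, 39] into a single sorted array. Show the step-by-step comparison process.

Merging process:

Compare 10 vs 5: take 5 from right. Merged: [5]
Compare 10 vs 7: take 7 from right. Merged: [5, 7]
Compare 10 vs 12: take 10 from left. Merged: [5, 7, 10]
Compare 10 vs 12: take 10 from left. Merged: [5, 7, 10, 10]
Compare 20 vs 12: take 12 from right. Merged: [5, 7, 10, 10, 12]
Compare 20 vs 22: take 20 from left. Merged: [5, 7, 10, 10, 12, 20]
Compare 22 vs 22: take 22 from left. Merged: [5, 7, 10, 10, 12, 20, 22]
Compare 26 vs 22: take 22 from right. Merged: [5, 7, 10, 10, 12, 20, 22, 22]
Compare 26 vs 30: take 26 from left. Merged: [5, 7, 10, 10, 12, 20, 22, 22, 26]
Append remaining from right: [30, 39]. Merged: [5, 7, 10, 10, 12, 20, 22, 22, 26, 30, 39]

Final merged array: [5, 7, 10, 10, 12, 20, 22, 22, 26, 30, 39]
Total comparisons: 9

The merged array is [5, 7, 10, 10, 12, 20, 22, 22, 26, 30, 39], requiring 9 comparisons. The merge step runs in O(n) time where n is the total number of elements.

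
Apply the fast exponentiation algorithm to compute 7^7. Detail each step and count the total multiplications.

Computing 7^7 by squaring (build up from 7^1; each line after the first costs one multiplication):

7^1 = 7
7^2 = (7^1)^2 = 7^2 = 49
7^3 = 7 * 7^2 = 7 * 49 = 343
7^6 = (7^3)^2 = 343^2 = 117649
7^7 = 7 * 7^6 = 7 * 117649 = 823543

Result: 823543
Multiplications needed: 4 (4 lines after 7^1)

7^7 = 823543. Using exponentiation by squaring, this requires 4 multiplications. The key idea: if the exponent is even, square the half-power; if odd, multiply by the base once.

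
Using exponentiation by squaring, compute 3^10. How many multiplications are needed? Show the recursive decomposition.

Computing 3^10 by squaring (build up from 3^1; each line after the first costs one multiplication):

3^1 = 3
3^2 = (3^1)^2 = 3^2 = 9
3^4 = (3^2)^2 = 9^2 = 81
3^5 = 3 * 3^4 = 3 * 81 = 243
3^10 = (3^5)^2 = 243^2 = 59049

Result: 59049
Multiplications needed: 4 (4 lines after 3^1)

3^10 = 59049. Using exponentiation by squaring, this requires 4 multiplications. The key idea: if the exponent is even, square the half-power; if odd, multiply by the base once.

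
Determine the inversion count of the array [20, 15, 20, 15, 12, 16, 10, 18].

Finding inversions in [20, 15, 20, 15, 12, 16, 10, 18]:

(0, 1): arr[0]=20 > arr[1]=15
(0, 3): arr[0]=20 > arr[3]=15
(0, 4): arr[0]=20 > arr[4]=12
(0, 5): arr[0]=20 > arr[5]=16
(0, 6): arr[0]=20 > arr[6]=10
(0, 7): arr[0]=20 > arr[7]=18
(1, 4): arr[1]=15 > arr[4]=12
(1, 6): arr[1]=15 > arr[6]=10
(2, 3): arr[2]=20 > arr[3]=15
(2, 4): arr[2]=20 > arr[4]=12
(2, 5): arr[2]=20 > arr[5]=16
(2, 6): arr[2]=20 > arr[6]=10
(2, 7): arr[2]=20 > arr[7]=18
(3, 4): arr[3]=15 > arr[4]=12
(3, 6): arr[3]=15 > arr[6]=10
(4, 6): arr[4]=12 > arr[6]=10
(5, 6): arr[5]=16 > arr[6]=10

Total inversions: 17

The array has 17 inversion(s): (0,1), (0,3), (0,4), (0,5), (0,6), (0,7), (1,4), (1,6), (2,3), (2,4), (2,5), (2,6), (2,7), (3,4), (3,6), (4,6), (5,6). Each pair (i,j) satisfies i < j and arr[i] > arr[j].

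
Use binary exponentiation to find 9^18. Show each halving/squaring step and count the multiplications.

Computing 9^18 by squaring (build up from 9^1; each line after the first costs one multiplication):

9^1 = 9
9^2 = (9^1)^2 = 9^2 = 81
9^4 = (9^2)^2 = 81^2 = 6561
9^8 = (9^4)^2 = 6561^2 = 43046721
9^9 = 9 * 9^8 = 9 * 43046721 = 387420489
9^18 = (9^9)^2 = 387420489^2 = 150094635296999121

Result: 150094635296999121
Multiplications needed: 5 (5 lines after 9^1)

9^18 = 150094635296999121. Using exponentiation by squaring, this requires 5 multiplications. The key idea: if the exponent is even, square the half-power; if odd, multiply by the base once.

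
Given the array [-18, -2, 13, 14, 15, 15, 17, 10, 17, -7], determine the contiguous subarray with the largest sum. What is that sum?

Using Kadane's algorithm on [-18, -2, 13, 14, 15, 15, 17, 10, 17, -7]:

Scanning through the array:
Position 1 (value -2): max_ending_here = -2, max_so_far = -2
Position 2 (value 13): max_ending_here = 13, max_so_far = 13
Position 3 (value 14): max_ending_here = 27, max_so_far = 27
Position 4 (value 15): max_ending_here = 42, max_so_far = 42
Position 5 (value 15): max_ending_here = 57, max_so_far = 57
Position 6 (value 17): max_ending_here = 74, max_so_far = 74
Position 7 (value 10): max_ending_here = 84, max_so_far = 84
Position 8 (value 17): max_ending_here = 101, max_so_far = 101
Position 9 (value -7): max_ending_here = 94, max_so_far = 101

Maximum subarray: [13, 14, 15, 15, 17, 10, 17]
Maximum sum: 101

The maximum subarray is [13, 14, 15, 15, 17, 10, 17] with sum 101. This subarray runs from index 2 to index 8.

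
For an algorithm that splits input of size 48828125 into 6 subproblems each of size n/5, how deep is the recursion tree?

For divide and conquer with division factor 5:

Problem sizes at each level:
Level 0: 48828125
Level 1: 9765625
Level 2: 1953125
Level 3: 390625
Level 4: 78125
Level 5: 15625
Level 6: 3125
Level 7: 625
Level 8: 125
Level 9: 25
Level 10: 5
Level 11: 1

The root is level 0 and the size-1 base case is level 11 (the tree spans levels 0 through 11, i.e. 12 levels counting the root), so the depth is the number of divisions: log_5(48828125) = 11

The recursion tree depth is log_5(48828125) = 11. At each level, the problem size is divided by 5, so it takes 11 divisions to reduce to a base case of size 1. The algorithm makes 6 recursive calls at each level.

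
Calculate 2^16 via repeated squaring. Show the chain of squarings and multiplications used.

Computing 2^16 by squaring (build up from 2^1; each line after the first costs one multiplication):

2^1 = 2
2^2 = (2^1)^2 = 2^2 = 4
2^4 = (2^2)^2 = 4^2 = 16
2^8 = (2^4)^2 = 16^2 = 256
2^16 = (2^8)^2 = 256^2 = 65536

Result: 65536
Multiplications needed: 4 (4 lines after 2^1)

2^16 = 65536. Using exponentiation by squaring, this requires 4 multiplications. The key idea: if the exponent is even, square the half-power; if odd, multiply by the base once.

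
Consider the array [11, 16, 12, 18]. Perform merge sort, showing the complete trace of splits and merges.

Merge sort trace:

Split: [11, 16, 12, 18] -> [11, 16] and [12, 18]
  Split: [11, 16] -> [11] and [16]
  Merge: [11] + [16] -> [11, 16]
  Split: [12, 18] -> [12] and [18]
  Merge: [12] + [18] -> [12, 18]
Merge: [11, 16] + [12, 18] -> [11, 12, 16, 18]

Final sorted array: [11, 12, 16, 18]

The merge sort proceeds by recursively splitting the array and merging sorted halves.
After all merges, the sorted array is [11, 12, 16, 18].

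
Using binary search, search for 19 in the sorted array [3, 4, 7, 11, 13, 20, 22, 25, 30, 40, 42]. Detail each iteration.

Binary search for 19 in [3, 4, 7, 11, 13, 20, 22, 25, 30, 40, 42]:

lo=0, hi=10, mid=5, arr[mid]=20 -> 20 > 19, search left half
lo=0, hi=4, mid=2, arr[mid]=7 -> 7 < 19, search right half
lo=3, hi=4, mid=3, arr[mid]=11 -> 11 < 19, search right half
lo=4, hi=4, mid=4, arr[mid]=13 -> 13 < 19, search right half
lo=5 > hi=4, target 19 not found

Binary search determines that 19 is not in the array after 4 comparisons. The search space was exhausted without finding the target.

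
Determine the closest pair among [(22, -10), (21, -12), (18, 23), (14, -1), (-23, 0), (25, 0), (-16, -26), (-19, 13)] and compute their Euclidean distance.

Computing all pairwise distances among 8 points:

d((22, -10), (21, -12)) = 2.2361 <-- minimum
d((22, -10), (18, 23)) = 33.2415
d((22, -10), (14, -1)) = 12.0416
d((22, -10), (-23, 0)) = 46.0977
d((22, -10), (25, 0)) = 10.4403
d((22, -10), (-16, -26)) = 41.2311
d((22, -10), (-19, 13)) = 47.0106
d((21, -12), (18, 23)) = 35.1283
d((21, -12), (14, -1)) = 13.0384
d((21, -12), (-23, 0)) = 45.607
d((21, -12), (25, 0)) = 12.6491
d((21, -12), (-16, -26)) = 39.5601
d((21, -12), (-19, 13)) = 47.1699
d((18, 23), (14, -1)) = 24.3311
d((18, 23), (-23, 0)) = 47.0106
d((18, 23), (25, 0)) = 24.0416
d((18, 23), (-16, -26)) = 59.6406
d((18, 23), (-19, 13)) = 38.3275
d((14, -1), (-23, 0)) = 37.0135
d((14, -1), (25, 0)) = 11.0454
d((14, -1), (-16, -26)) = 39.0512
d((14, -1), (-19, 13)) = 35.8469
d((-23, 0), (25, 0)) = 48.0
d((-23, 0), (-16, -26)) = 26.9258
d((-23, 0), (-19, 13)) = 13.6015
d((25, 0), (-16, -26)) = 48.5489
d((25, 0), (-19, 13)) = 45.8803
d((-16, -26), (-19, 13)) = 39.1152

Closest pair: (22, -10) and (21, -12) with distance 2.2361

The closest pair is (22, -10) and (21, -12) with Euclidean distance 2.2361. For 8 points, brute-force pairwise comparison is shown above. For large n, the divide-and-conquer algorithm (sort by x, recurse on halves, check the dividing strip) achieves O(n log n).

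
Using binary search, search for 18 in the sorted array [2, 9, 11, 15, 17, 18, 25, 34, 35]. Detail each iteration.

Binary search for 18 in [2, 9, 11, 15, 17, 18, 25, 34, 35]:

lo=0, hi=8, mid=4, arr[mid]=17 -> 17 < 18, search right half
lo=5, hi=8, mid=6, arr[mid]=25 -> 25 > 18, search left half
lo=5, hi=5, mid=5, arr[mid]=18 -> Found target at index 5!

Binary search finds 18 at index 5 after 3 comparisons. The search repeatedly halves the search space by comparing with the middle element.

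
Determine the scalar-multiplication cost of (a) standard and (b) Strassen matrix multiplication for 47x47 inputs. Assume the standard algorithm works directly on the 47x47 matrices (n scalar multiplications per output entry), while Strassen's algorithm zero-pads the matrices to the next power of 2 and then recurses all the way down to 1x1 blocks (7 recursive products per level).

Matrix multiplication for 47x47 matrices:

Strassen's algorithm requires power-of-2 dimensions. Pad 47x47 to 64x64 (next power of 2).

Standard algorithm: 47^3 = 103823 multiplications
Strassen's algorithm: 7^(log2(64)) = 7^6 = 117649 multiplications
Difference: 103823 - 117649 = -13826 (Strassen uses MORE here due to padding overhead — for small or just-over-power-of-2 n, padding can outweigh the per-level savings)

Standard: 103823 multiplications (47^3). Strassen: 117649 multiplications (7^6, after padding to 64x64). Strassen reduces 8 recursive multiplications to 7 at each level.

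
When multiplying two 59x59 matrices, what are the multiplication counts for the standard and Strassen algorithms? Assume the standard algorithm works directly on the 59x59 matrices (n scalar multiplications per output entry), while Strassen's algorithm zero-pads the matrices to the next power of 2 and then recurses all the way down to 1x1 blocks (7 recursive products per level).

Matrix multiplication for 59x59 matrices:

Strassen's algorithm requires power-of-2 dimensions. Pad 59x59 to 64x64 (next power of 2).

Standard algorithm: 59^3 = 205379 multiplications
Strassen's algorithm: 7^(log2(64)) = 7^6 = 117649 multiplications
Savings: 205379 - 117649 = 87730 multiplications

Standard: 205379 multiplications (59^3). Strassen: 117649 multiplications (7^6, after padding to 64x64). Strassen reduces 8 recursive multiplications to 7 at each level.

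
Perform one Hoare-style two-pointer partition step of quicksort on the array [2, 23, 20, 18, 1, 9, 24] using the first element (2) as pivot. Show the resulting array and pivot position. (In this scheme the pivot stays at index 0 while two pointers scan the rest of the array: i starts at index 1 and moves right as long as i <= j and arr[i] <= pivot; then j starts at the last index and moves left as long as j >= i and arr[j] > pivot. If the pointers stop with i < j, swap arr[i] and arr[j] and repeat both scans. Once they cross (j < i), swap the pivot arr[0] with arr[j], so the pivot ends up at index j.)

Hoare-style two-pointer partition with pivot = 2:

Initial array: [2, 23, 20, 18, 1, 9, 24]

Pointers start at i = 1, j = 6.
i stops at index 1 (arr[1]=23 > 2), j stops at index 4 (arr[4]=1 <= 2): swap arr[1] and arr[4], array becomes [2, 1, 20, 18, 23, 9, 24]
i ends at 2, j ends at 1: the pointers have crossed (j < i), so scanning stops.

Swap pivot arr[0] with arr[1] to place pivot at position 1: [1, 2, 20, 18, 23, 9, 24]
Pivot position: 1

After partitioning with pivot 2, the array becomes [1, 2, 20, 18, 23, 9, 24]. The pivot is placed at index 1. All elements to the left of the pivot are <= 2, and all elements to the right are > 2.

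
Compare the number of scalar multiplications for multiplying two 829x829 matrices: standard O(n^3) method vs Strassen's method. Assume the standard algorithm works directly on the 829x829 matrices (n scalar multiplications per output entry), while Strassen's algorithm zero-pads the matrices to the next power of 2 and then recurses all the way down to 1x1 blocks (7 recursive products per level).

Matrix multiplication for 829x829 matrices:

Strassen's algorithm requires power-of-2 dimensions. Pad 829x829 to 1024x1024 (next power of 2).

Standard algorithm: 829^3 = 569722789 multiplications
Strassen's algorithm: 7^(log2(1024)) = 7^10 = 282475249 multiplications
Savings: 569722789 - 282475249 = 287247540 multiplications

Standard: 569722789 multiplications (829^3). Strassen: 282475249 multiplications (7^10, after padding to 1024x1024). Strassen reduces 8 recursive multiplications to 7 at each level.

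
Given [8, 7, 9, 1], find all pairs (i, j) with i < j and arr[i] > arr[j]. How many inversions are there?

Finding inversions in [8, 7, 9, 1]:

(0, 1): arr[0]=8 > arr[1]=7
(0, 3): arr[0]=8 > arr[3]=1
(1, 3): arr[1]=7 > arr[3]=1
(2, 3): arr[2]=9 > arr[3]=1

Total inversions: 4

The array has 4 inversion(s): (0,1), (0,3), (1,3), (2,3). Each pair (i,j) satisfies i < j and arr[i] > arr[j].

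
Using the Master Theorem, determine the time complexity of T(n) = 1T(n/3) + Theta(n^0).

Master Theorem for T(n) = 1T(n/3) + O(n^0):

a = 1, b = 3, c = 0
log_b(a) = log_3(1) = 0.0000

Case 2: c = 0 = log_3(1) = 0.0000
T(n) = O(n^0 log n) = O(log n)

For T(n) = 1T(n/3) + O(n^0): log_3(1) = 0.0000. This is Case 2 of the Master Theorem (c = log_b(a), equal work at all levels), giving O(log n).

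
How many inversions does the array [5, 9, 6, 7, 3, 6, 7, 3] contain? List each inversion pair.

Finding inversions in [5, 9, 6, 7, 3, 6, 7, 3]:

(0, 4): arr[0]=5 > arr[4]=3
(0, 7): arr[0]=5 > arr[7]=3
(1, 2): arr[1]=9 > arr[2]=6
(1, 3): arr[1]=9 > arr[3]=7
(1, 4): arr[1]=9 > arr[4]=3
(1, 5): arr[1]=9 > arr[5]=6
(1, 6): arr[1]=9 > arr[6]=7
(1, 7): arr[1]=9 > arr[7]=3
(2, 4): arr[2]=6 > arr[4]=3
(2, 7): arr[2]=6 > arr[7]=3
(3, 4): arr[3]=7 > arr[4]=3
(3, 5): arr[3]=7 > arr[5]=6
(3, 7): arr[3]=7 > arr[7]=3
(5, 7): arr[5]=6 > arr[7]=3
(6, 7): arr[6]=7 > arr[7]=3

Total inversions: 15

The array has 15 inversion(s): (0,4), (0,7), (1,2), (1,3), (1,4), (1,5), (1,6), (1,7), (2,4), (2,7), (3,4), (3,5), (3,7), (5,7), (6,7). Each pair (i,j) satisfies i < j and arr[i] > arr[j].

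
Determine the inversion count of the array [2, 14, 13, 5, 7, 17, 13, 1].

Finding inversions in [2, 14, 13, 5, 7, 17, 13, 1]:

(0, 7): arr[0]=2 > arr[7]=1
(1, 2): arr[1]=14 > arr[2]=13
(1, 3): arr[1]=14 > arr[3]=5
(1, 4): arr[1]=14 > arr[4]=7
(1, 6): arr[1]=14 > arr[6]=13
(1, 7): arr[1]=14 > arr[7]=1
(2, 3): arr[2]=13 > arr[3]=5
(2, 4): arr[2]=13 > arr[4]=7
(2, 7): arr[2]=13 > arr[7]=1
(3, 7): arr[3]=5 > arr[7]=1
(4, 7): arr[4]=7 > arr[7]=1
(5, 6): arr[5]=17 > arr[6]=13
(5, 7): arr[5]=17 > arr[7]=1
(6, 7): arr[6]=13 > arr[7]=1

Total inversions: 14

The array has 14 inversion(s): (0,7), (1,2), (1,3), (1,4), (1,6), (1,7), (2,3), (2,4), (2,7), (3,7), (4,7), (5,6), (5,7), (6,7). Each pair (i,j) satisfies i < j and arr[i] > arr[j].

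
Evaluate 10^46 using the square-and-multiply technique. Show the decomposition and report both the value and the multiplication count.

Computing 10^46 by squaring (build up from 10^1; each line after the first costs one multiplication):

10^1 = 10
10^2 = (10^1)^2 = 10^2 = 100
10^4 = (10^2)^2 = 100^2 = 10000
10^5 = 10 * 10^4 = 10 * 10000 = 100000
10^10 = (10^5)^2 = 100000^2 = 10000000000
10^11 = 10 * 10^10 = 10 * 10000000000 = 100000000000
10^22 = (10^11)^2 = 100000000000^2 = 10000000000000000000000
10^23 = 10 * 10^22 = 10 * 10000000000000000000000 = 100000000000000000000000
10^46 = (10^23)^2 = 100000000000000000000000^2 = 10000000000000000000000000000000000000000000000

Result: 10000000000000000000000000000000000000000000000
Multiplications needed: 8 (8 lines after 10^1)

10^46 = 10000000000000000000000000000000000000000000000. Using exponentiation by squaring, this requires 8 multiplications. The key idea: if the exponent is even, square the half-power; if odd, multiply by the base once.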